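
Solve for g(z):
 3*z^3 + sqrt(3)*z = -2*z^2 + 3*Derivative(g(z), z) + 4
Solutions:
 g(z) = C1 + z^4/4 + 2*z^3/9 + sqrt(3)*z^2/6 - 4*z/3


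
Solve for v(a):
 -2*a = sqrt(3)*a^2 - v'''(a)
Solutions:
 v(a) = C1 + C2*a + C3*a^2 + sqrt(3)*a^5/60 + a^4/12


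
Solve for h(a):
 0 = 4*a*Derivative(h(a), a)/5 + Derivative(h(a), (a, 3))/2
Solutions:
 h(a) = C1 + Integral(C2*airyai(-2*5^(2/3)*a/5) + C3*airybi(-2*5^(2/3)*a/5), a)


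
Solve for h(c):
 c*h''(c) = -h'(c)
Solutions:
 h(c) = C1 + C2*log(c)


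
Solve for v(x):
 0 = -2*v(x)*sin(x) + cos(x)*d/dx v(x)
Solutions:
 v(x) = C1/cos(x)^2


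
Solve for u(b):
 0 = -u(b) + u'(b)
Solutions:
 u(b) = C1*exp(b)


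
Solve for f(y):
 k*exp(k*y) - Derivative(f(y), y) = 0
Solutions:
 f(y) = C1 + exp(k*y)


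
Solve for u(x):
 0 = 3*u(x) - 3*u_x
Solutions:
 u(x) = C1*exp(x)


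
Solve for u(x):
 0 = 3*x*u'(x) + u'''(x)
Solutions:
 u(x) = C1 + Integral(C2*airyai(-3^(1/3)*x) + C3*airybi(-3^(1/3)*x), x)


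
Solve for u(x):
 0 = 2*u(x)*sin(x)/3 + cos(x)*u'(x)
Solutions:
 u(x) = C1*cos(x)^(2/3)


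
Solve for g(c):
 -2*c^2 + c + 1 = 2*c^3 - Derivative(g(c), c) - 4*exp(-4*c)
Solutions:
 g(c) = C1 + c^4/2 + 2*c^3/3 - c^2/2 - c + exp(-4*c)


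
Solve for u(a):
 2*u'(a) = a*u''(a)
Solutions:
 u(a) = C1 + C2*a^3


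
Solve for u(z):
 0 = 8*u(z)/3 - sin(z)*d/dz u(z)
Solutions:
 u(z) = C1*(cos(z) - 1)^(4/3)/(cos(z) + 1)^(4/3)


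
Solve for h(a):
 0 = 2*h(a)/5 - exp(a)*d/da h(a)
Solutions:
 h(a) = C1*exp(-2*exp(-a)/5)


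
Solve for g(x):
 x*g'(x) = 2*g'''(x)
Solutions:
 g(x) = C1 + Integral(C2*airyai(2^(2/3)*x/2) + C3*airybi(2^(2/3)*x/2), x)


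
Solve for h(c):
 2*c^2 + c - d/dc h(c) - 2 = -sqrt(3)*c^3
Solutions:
 h(c) = C1 + sqrt(3)*c^4/4 + 2*c^3/3 + c^2/2 - 2*c


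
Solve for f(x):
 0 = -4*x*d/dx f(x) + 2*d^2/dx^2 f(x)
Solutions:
 f(x) = C1 + C2*erfi(x)


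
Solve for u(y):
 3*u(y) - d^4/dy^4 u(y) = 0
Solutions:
 u(y) = C1*exp(-3^(1/4)*y) + C2*exp(3^(1/4)*y) + C3*sin(3^(1/4)*y) + C4*cos(3^(1/4)*y)


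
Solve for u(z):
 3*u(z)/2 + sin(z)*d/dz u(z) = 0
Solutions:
 u(z) = C1*(cos(z) + 1)^(3/4)/(cos(z) - 1)^(3/4)


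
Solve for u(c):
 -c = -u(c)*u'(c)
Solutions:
 u(c) = -sqrt(C1 + c^2)
 u(c) = sqrt(C1 + c^2)


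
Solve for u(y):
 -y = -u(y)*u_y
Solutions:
 u(y) = -sqrt(C1 + y^2)
 u(y) = sqrt(C1 + y^2)


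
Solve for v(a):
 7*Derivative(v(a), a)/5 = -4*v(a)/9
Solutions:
 v(a) = C1*exp(-20*a/63)


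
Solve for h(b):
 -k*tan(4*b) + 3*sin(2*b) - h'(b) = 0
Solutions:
 h(b) = C1 + k*log(cos(4*b))/4 - 3*cos(2*b)/2


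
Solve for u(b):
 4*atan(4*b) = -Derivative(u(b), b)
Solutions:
 u(b) = C1 - 4*b*atan(4*b) + log(16*b^2 + 1)/2


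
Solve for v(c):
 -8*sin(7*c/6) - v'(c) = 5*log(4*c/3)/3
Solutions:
 v(c) = C1 - 5*c*log(c)/3 - 4*c*log(2) + c*log(3) + 2*c*log(6)/3 + 5*c/3 + 48*cos(7*c/6)/7


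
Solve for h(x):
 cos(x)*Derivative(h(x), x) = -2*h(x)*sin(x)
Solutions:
 h(x) = C1*cos(x)^2


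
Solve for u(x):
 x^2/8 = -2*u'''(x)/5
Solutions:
 u(x) = C1 + C2*x + C3*x^2 - x^5/192


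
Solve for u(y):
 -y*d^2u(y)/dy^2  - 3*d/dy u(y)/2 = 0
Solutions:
 u(y) = C1 + C2/sqrt(y)


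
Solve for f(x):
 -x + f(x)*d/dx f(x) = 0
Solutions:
 f(x) = -sqrt(C1 + x^2)
 f(x) = sqrt(C1 + x^2)


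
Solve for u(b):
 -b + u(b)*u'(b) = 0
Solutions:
 u(b) = -sqrt(C1 + b^2)
 u(b) = sqrt(C1 + b^2)


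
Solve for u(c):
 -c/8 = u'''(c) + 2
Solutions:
 u(c) = C1 + C2*c + C3*c^2 - c^4/192 - c^3/3


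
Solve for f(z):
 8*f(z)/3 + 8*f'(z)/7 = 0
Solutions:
 f(z) = C1*exp(-7*z/3)


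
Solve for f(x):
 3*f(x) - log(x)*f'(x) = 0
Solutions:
 f(x) = C1*exp(3*li(x))


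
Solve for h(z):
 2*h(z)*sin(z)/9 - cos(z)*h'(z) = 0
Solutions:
 h(z) = C1/cos(z)^(2/9)


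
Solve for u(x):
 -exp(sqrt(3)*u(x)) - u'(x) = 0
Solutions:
 u(x) = sqrt(3)*(2*log(1/(C1 + x)) - log(3))/6


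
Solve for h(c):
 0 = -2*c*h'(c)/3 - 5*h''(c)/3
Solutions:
 h(c) = C1 + C2*erf(sqrt(5)*c/5)


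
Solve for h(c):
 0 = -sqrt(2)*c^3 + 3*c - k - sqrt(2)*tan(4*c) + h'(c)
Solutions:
 h(c) = C1 + sqrt(2)*c^4/4 - 3*c^2/2 + c*k - sqrt(2)*log(cos(4*c))/4


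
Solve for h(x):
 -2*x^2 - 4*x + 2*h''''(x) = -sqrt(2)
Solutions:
 h(x) = C1 + C2*x + C3*x^2 + C4*x^3 + x^6/360 + x^5/60 - sqrt(2)*x^4/48


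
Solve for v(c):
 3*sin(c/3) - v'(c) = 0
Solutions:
 v(c) = C1 - 9*cos(c/3)


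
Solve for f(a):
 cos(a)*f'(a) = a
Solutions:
 f(a) = C1 + Integral(a/cos(a), a)


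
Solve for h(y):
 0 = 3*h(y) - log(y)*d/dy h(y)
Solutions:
 h(y) = C1*exp(3*li(y))


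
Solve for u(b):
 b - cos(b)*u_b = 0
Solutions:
 u(b) = C1 + Integral(b/cos(b), b)


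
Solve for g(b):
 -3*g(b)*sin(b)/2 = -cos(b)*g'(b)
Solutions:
 g(b) = C1/cos(b)^(3/2)


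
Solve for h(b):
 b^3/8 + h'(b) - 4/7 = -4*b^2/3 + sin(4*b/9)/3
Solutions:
 h(b) = C1 - b^4/32 - 4*b^3/9 + 4*b/7 - 3*cos(4*b/9)/4


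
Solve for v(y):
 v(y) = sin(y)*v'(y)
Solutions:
 v(y) = C1*sqrt(cos(y) - 1)/sqrt(cos(y) + 1)


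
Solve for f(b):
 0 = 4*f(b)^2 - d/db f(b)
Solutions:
 f(b) = -1/(C1 + 4*b)


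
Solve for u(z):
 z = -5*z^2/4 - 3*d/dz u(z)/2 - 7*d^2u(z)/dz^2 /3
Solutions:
 u(z) = C1 + C2*exp(-9*z/14) - 5*z^3/18 + 26*z^2/27 - 728*z/243


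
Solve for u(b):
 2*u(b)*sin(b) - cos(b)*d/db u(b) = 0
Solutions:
 u(b) = C1/cos(b)^2


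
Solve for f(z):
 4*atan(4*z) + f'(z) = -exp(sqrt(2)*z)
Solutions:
 f(z) = C1 - 4*z*atan(4*z) - sqrt(2)*exp(sqrt(2)*z)/2 + log(16*z^2 + 1)/2


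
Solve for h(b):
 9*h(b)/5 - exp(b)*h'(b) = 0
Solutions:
 h(b) = C1*exp(-9*exp(-b)/5)


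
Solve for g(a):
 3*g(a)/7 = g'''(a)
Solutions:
 g(a) = C3*exp(3^(1/3)*7^(2/3)*a/7) + (C1*sin(3^(5/6)*7^(2/3)*a/14) + C2*cos(3^(5/6)*7^(2/3)*a/14))*exp(-3^(1/3)*7^(2/3)*a/14)


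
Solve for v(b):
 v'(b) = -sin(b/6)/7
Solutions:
 v(b) = C1 + 6*cos(b/6)/7


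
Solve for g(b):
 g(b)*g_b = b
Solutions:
 g(b) = -sqrt(C1 + b^2)
 g(b) = sqrt(C1 + b^2)


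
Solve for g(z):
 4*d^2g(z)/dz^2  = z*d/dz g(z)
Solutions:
 g(z) = C1 + C2*erfi(sqrt(2)*z/4)


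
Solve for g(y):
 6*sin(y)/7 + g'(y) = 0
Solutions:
 g(y) = C1 + 6*cos(y)/7


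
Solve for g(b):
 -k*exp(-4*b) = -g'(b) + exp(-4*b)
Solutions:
 g(b) = C1 - k*exp(-4*b)/4 - exp(-4*b)/4


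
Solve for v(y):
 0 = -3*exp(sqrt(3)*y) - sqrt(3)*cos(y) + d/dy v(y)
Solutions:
 v(y) = C1 + sqrt(3)*exp(sqrt(3)*y) + sqrt(3)*sin(y)


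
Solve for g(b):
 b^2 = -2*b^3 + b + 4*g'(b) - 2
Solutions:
 g(b) = C1 + b^4/8 + b^3/12 - b^2/8 + b/2


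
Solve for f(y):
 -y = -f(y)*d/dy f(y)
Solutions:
 f(y) = -sqrt(C1 + y^2)
 f(y) = sqrt(C1 + y^2)


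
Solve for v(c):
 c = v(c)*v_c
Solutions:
 v(c) = -sqrt(C1 + c^2)
 v(c) = sqrt(C1 + c^2)


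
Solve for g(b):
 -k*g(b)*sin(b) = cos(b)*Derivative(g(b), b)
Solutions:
 g(b) = C1*exp(k*log(cos(b)))


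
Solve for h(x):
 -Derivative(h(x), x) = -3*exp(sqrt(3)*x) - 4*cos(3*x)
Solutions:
 h(x) = C1 + sqrt(3)*exp(sqrt(3)*x) + 4*sin(3*x)/3


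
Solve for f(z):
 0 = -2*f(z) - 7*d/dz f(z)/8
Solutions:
 f(z) = C1*exp(-16*z/7)


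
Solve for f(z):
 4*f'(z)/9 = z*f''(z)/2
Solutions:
 f(z) = C1 + C2*z^(17/9)


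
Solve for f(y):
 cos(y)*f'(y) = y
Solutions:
 f(y) = C1 + Integral(y/cos(y), y)


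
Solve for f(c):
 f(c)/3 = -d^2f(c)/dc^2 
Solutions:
 f(c) = C1*sin(sqrt(3)*c/3) + C2*cos(sqrt(3)*c/3)


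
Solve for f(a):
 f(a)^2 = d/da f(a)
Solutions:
 f(a) = -1/(C1 + a)


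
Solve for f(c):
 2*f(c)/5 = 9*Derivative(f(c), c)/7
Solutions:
 f(c) = C1*exp(14*c/45)


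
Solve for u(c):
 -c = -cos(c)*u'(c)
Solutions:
 u(c) = C1 + Integral(c/cos(c), c)


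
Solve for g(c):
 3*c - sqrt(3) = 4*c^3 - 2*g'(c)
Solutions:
 g(c) = C1 + c^4/2 - 3*c^2/4 + sqrt(3)*c/2


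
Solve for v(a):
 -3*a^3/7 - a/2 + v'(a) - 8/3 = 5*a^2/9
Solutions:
 v(a) = C1 + 3*a^4/28 + 5*a^3/27 + a^2/4 + 8*a/3


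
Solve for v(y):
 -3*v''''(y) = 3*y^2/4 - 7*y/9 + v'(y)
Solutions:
 v(y) = C1 + C4*exp(-3^(2/3)*y/3) - y^3/4 + 7*y^2/18 + (C2*sin(3^(1/6)*y/2) + C3*cos(3^(1/6)*y/2))*exp(3^(2/3)*y/6)


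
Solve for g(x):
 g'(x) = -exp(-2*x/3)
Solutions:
 g(x) = C1 + 3*exp(-2*x/3)/2


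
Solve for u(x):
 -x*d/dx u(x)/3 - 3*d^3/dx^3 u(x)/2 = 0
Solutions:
 u(x) = C1 + Integral(C2*airyai(-6^(1/3)*x/3) + C3*airybi(-6^(1/3)*x/3), x)


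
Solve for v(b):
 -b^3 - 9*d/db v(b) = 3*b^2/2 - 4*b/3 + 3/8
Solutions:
 v(b) = C1 - b^4/36 - b^3/18 + 2*b^2/27 - b/24


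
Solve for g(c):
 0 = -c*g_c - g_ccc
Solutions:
 g(c) = C1 + Integral(C2*airyai(-c) + C3*airybi(-c), c)


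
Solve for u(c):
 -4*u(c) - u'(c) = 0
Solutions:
 u(c) = C1*exp(-4*c)


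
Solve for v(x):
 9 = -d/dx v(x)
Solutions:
 v(x) = C1 - 9*x


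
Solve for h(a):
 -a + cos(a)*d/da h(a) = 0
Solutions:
 h(a) = C1 + Integral(a/cos(a), a)


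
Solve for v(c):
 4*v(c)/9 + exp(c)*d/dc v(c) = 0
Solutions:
 v(c) = C1*exp(4*exp(-c)/9)


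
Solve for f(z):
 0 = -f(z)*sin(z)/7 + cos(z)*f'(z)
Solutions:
 f(z) = C1/cos(z)^(1/7)


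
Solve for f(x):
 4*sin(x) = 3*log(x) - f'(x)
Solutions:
 f(x) = C1 + 3*x*log(x) - 3*x + 4*cos(x)


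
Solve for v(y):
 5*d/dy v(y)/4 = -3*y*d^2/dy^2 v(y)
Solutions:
 v(y) = C1 + C2*y^(7/12)


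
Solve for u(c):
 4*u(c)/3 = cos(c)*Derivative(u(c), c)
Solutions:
 u(c) = C1*(sin(c) + 1)^(2/3)/(sin(c) - 1)^(2/3)


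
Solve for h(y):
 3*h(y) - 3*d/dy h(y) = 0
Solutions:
 h(y) = C1*exp(y)


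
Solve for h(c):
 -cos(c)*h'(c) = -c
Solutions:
 h(c) = C1 + Integral(c/cos(c), c)


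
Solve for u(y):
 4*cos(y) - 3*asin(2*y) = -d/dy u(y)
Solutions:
 u(y) = C1 + 3*y*asin(2*y) + 3*sqrt(1 - 4*y^2)/2 - 4*sin(y)


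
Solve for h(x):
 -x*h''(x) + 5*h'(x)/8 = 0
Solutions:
 h(x) = C1 + C2*x^(13/8)


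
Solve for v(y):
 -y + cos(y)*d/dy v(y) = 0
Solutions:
 v(y) = C1 + Integral(y/cos(y), y)


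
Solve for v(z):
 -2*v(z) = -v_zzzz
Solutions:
 v(z) = C1*exp(-2^(1/4)*z) + C2*exp(2^(1/4)*z) + C3*sin(2^(1/4)*z) + C4*cos(2^(1/4)*z)


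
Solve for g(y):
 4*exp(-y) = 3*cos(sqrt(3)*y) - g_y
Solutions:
 g(y) = C1 + sqrt(3)*sin(sqrt(3)*y) + 4*exp(-y)


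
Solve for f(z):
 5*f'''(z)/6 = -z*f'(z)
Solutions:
 f(z) = C1 + Integral(C2*airyai(-5^(2/3)*6^(1/3)*z/5) + C3*airybi(-5^(2/3)*6^(1/3)*z/5), z)


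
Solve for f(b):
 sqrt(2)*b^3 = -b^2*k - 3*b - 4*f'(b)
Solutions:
 f(b) = C1 - sqrt(2)*b^4/16 - b^3*k/12 - 3*b^2/8


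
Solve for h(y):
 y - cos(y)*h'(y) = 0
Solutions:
 h(y) = C1 + Integral(y/cos(y), y)


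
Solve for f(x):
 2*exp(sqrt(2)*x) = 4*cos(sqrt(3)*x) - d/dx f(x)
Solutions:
 f(x) = C1 - sqrt(2)*exp(sqrt(2)*x) + 4*sqrt(3)*sin(sqrt(3)*x)/3


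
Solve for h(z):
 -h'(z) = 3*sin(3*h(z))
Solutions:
 h(z) = -acos((-C1 - exp(18*z))/(C1 - exp(18*z)))/3 + 2*pi/3
 h(z) = acos((-C1 - exp(18*z))/(C1 - exp(18*z)))/3


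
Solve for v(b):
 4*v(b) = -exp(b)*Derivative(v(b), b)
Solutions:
 v(b) = C1*exp(4*exp(-b))


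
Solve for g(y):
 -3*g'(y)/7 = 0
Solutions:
 g(y) = C1


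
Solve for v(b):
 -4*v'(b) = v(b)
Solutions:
 v(b) = C1*exp(-b/4)


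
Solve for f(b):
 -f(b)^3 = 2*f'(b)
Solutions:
 f(b) = -sqrt(-1/(C1 - b))
 f(b) = sqrt(-1/(C1 - b))


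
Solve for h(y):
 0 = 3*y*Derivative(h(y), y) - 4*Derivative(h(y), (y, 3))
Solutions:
 h(y) = C1 + Integral(C2*airyai(6^(1/3)*y/2) + C3*airybi(6^(1/3)*y/2), y)


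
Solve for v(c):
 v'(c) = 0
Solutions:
 v(c) = C1


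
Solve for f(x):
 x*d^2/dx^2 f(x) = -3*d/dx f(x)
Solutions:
 f(x) = C1 + C2/x^2


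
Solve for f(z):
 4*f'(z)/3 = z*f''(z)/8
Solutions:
 f(z) = C1 + C2*z^(35/3)


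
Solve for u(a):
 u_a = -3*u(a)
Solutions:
 u(a) = C1*exp(-3*a)


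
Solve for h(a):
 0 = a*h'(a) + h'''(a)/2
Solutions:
 h(a) = C1 + Integral(C2*airyai(-2^(1/3)*a) + C3*airybi(-2^(1/3)*a), a)


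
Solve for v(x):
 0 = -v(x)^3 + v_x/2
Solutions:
 v(x) = -sqrt(2)*sqrt(-1/(C1 + 2*x))/2
 v(x) = sqrt(2)*sqrt(-1/(C1 + 2*x))/2


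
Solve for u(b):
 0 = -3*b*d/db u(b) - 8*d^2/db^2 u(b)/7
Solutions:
 u(b) = C1 + C2*erf(sqrt(21)*b/4)


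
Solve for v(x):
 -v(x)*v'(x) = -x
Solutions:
 v(x) = -sqrt(C1 + x^2)
 v(x) = sqrt(C1 + x^2)


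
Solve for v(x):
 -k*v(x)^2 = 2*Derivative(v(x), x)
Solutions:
 v(x) = 2/(C1 + k*x)


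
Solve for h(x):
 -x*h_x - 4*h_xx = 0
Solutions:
 h(x) = C1 + C2*erf(sqrt(2)*x/4)


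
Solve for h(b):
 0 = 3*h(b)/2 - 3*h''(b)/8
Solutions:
 h(b) = C1*exp(-2*b) + C2*exp(2*b)


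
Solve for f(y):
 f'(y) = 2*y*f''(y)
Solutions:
 f(y) = C1 + C2*y^(3/2)


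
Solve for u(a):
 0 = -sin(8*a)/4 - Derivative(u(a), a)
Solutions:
 u(a) = C1 + cos(8*a)/32


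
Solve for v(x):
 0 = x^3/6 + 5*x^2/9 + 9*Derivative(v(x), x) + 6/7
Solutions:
 v(x) = C1 - x^4/216 - 5*x^3/243 - 2*x/21


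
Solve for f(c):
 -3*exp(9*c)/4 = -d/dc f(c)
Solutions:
 f(c) = C1 + exp(9*c)/12


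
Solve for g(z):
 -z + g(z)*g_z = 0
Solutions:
 g(z) = -sqrt(C1 + z^2)
 g(z) = sqrt(C1 + z^2)


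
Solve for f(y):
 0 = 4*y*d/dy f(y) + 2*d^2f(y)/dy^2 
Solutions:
 f(y) = C1 + C2*erf(y)


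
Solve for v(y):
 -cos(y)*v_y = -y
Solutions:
 v(y) = C1 + Integral(y/cos(y), y)


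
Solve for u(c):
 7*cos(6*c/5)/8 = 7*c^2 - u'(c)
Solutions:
 u(c) = C1 + 7*c^3/3 - 35*sin(6*c/5)/48


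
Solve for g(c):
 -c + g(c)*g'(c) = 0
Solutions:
 g(c) = -sqrt(C1 + c^2)
 g(c) = sqrt(C1 + c^2)


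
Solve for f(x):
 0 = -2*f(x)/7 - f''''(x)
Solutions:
 f(x) = (C1*sin(14^(3/4)*x/14) + C2*cos(14^(3/4)*x/14))*exp(-14^(3/4)*x/14) + (C3*sin(14^(3/4)*x/14) + C4*cos(14^(3/4)*x/14))*exp(14^(3/4)*x/14)


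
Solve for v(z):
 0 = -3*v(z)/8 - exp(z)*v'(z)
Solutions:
 v(z) = C1*exp(3*exp(-z)/8)


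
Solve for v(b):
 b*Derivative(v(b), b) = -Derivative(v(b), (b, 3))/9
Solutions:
 v(b) = C1 + Integral(C2*airyai(-3^(2/3)*b) + C3*airybi(-3^(2/3)*b), b)


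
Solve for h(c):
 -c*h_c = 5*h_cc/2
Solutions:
 h(c) = C1 + C2*erf(sqrt(5)*c/5)


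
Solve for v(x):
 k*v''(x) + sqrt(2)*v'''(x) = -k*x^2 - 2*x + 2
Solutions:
 v(x) = C1 + C2*x + C3*exp(-sqrt(2)*k*x/2) - x^4/12 + x^3*(-1 + sqrt(2))/(3*k) + x^2*(1 - 2/k + sqrt(2)/k)/k


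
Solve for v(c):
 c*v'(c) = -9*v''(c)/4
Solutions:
 v(c) = C1 + C2*erf(sqrt(2)*c/3)


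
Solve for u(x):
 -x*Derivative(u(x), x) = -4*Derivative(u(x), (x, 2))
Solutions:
 u(x) = C1 + C2*erfi(sqrt(2)*x/4)


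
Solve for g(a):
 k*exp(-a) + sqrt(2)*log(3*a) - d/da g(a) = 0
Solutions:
 g(a) = C1 + sqrt(2)*a*log(a) + sqrt(2)*a*(-1 + log(3)) - k*exp(-a)


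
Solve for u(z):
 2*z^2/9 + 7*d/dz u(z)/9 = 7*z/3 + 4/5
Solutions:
 u(z) = C1 - 2*z^3/21 + 3*z^2/2 + 36*z/35


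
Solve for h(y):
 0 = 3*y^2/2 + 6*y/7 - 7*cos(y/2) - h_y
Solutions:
 h(y) = C1 + y^3/2 + 3*y^2/7 - 14*sin(y/2)


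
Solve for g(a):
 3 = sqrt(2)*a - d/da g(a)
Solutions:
 g(a) = C1 + sqrt(2)*a^2/2 - 3*a


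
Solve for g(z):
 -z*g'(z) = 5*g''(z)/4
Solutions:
 g(z) = C1 + C2*erf(sqrt(10)*z/5)


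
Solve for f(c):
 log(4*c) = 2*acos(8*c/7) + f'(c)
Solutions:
 f(c) = C1 + c*log(c) - 2*c*acos(8*c/7) - c + 2*c*log(2) + sqrt(49 - 64*c^2)/4


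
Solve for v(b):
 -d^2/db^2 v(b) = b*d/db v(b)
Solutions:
 v(b) = C1 + C2*erf(sqrt(2)*b/2)


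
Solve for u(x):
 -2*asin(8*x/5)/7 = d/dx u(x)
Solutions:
 u(x) = C1 - 2*x*asin(8*x/5)/7 - sqrt(25 - 64*x^2)/28


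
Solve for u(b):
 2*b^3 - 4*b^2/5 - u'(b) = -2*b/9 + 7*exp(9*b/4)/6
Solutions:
 u(b) = C1 + b^4/2 - 4*b^3/15 + b^2/9 - 14*exp(9*b/4)/27


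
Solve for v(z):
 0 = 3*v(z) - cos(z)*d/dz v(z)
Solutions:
 v(z) = C1*(sin(z) + 1)^(3/2)/(sin(z) - 1)^(3/2)


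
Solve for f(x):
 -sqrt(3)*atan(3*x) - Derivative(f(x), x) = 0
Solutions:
 f(x) = C1 - sqrt(3)*(x*atan(3*x) - log(9*x^2 + 1)/6)


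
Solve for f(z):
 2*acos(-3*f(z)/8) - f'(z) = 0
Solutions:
 Integral(1/acos(-3*_y/8), (_y, f(z))) = C1 + 2*z


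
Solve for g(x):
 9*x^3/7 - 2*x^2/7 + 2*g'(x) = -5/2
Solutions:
 g(x) = C1 - 9*x^4/56 + x^3/21 - 5*x/4


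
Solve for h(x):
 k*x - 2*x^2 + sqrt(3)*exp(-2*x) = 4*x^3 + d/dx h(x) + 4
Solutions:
 h(x) = C1 + k*x^2/2 - x^4 - 2*x^3/3 - 4*x - sqrt(3)*exp(-2*x)/2


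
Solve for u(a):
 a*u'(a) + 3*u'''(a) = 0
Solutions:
 u(a) = C1 + Integral(C2*airyai(-3^(2/3)*a/3) + C3*airybi(-3^(2/3)*a/3), a)


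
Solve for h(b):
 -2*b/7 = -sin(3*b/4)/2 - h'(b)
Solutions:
 h(b) = C1 + b^2/7 + 2*cos(3*b/4)/3


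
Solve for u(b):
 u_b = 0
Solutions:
 u(b) = C1


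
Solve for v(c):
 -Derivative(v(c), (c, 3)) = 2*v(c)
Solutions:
 v(c) = C3*exp(-2^(1/3)*c) + (C1*sin(2^(1/3)*sqrt(3)*c/2) + C2*cos(2^(1/3)*sqrt(3)*c/2))*exp(2^(1/3)*c/2)


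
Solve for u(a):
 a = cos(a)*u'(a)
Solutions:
 u(a) = C1 + Integral(a/cos(a), a)


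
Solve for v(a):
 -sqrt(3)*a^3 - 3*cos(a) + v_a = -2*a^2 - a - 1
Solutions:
 v(a) = C1 + sqrt(3)*a^4/4 - 2*a^3/3 - a^2/2 - a + 3*sin(a)


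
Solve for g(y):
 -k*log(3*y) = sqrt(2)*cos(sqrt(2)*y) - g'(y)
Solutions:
 g(y) = C1 + k*y*(log(y) - 1) + k*y*log(3) + sin(sqrt(2)*y)


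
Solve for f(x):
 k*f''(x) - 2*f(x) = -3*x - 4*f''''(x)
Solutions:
 f(x) = C1*exp(-sqrt(2)*x*sqrt(-k - sqrt(k^2 + 32))/4) + C2*exp(sqrt(2)*x*sqrt(-k - sqrt(k^2 + 32))/4) + C3*exp(-sqrt(2)*x*sqrt(-k + sqrt(k^2 + 32))/4) + C4*exp(sqrt(2)*x*sqrt(-k + sqrt(k^2 + 32))/4) + 3*x/2


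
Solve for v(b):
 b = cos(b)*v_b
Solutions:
 v(b) = C1 + Integral(b/cos(b), b)


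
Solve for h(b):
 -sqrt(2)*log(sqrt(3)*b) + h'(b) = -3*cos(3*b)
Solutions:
 h(b) = C1 + sqrt(2)*b*(log(b) - 1) + sqrt(2)*b*log(3)/2 - sin(3*b)


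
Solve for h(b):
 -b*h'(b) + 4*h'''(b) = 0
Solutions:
 h(b) = C1 + Integral(C2*airyai(2^(1/3)*b/2) + C3*airybi(2^(1/3)*b/2), b)


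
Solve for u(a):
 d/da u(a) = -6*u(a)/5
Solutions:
 u(a) = C1*exp(-6*a/5)


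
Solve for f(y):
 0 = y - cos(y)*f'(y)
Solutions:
 f(y) = C1 + Integral(y/cos(y), y)


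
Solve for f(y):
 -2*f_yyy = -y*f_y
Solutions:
 f(y) = C1 + Integral(C2*airyai(2^(2/3)*y/2) + C3*airybi(2^(2/3)*y/2), y)


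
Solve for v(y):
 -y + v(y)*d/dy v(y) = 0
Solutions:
 v(y) = -sqrt(C1 + y^2)
 v(y) = sqrt(C1 + y^2)


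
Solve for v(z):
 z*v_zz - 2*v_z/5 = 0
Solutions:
 v(z) = C1 + C2*z^(7/5)


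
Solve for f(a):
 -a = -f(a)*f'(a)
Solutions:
 f(a) = -sqrt(C1 + a^2)
 f(a) = sqrt(C1 + a^2)


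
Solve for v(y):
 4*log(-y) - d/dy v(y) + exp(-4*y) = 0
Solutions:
 v(y) = C1 + 4*y*log(-y) - 4*y - exp(-4*y)/4


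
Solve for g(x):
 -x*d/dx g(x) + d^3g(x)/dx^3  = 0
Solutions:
 g(x) = C1 + Integral(C2*airyai(x) + C3*airybi(x), x)


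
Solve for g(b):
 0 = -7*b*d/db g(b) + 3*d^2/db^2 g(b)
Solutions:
 g(b) = C1 + C2*erfi(sqrt(42)*b/6)


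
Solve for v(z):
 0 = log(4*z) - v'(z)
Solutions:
 v(z) = C1 + z*log(z) - z + z*log(4)


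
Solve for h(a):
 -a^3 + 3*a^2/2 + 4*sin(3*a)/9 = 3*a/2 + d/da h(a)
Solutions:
 h(a) = C1 - a^4/4 + a^3/2 - 3*a^2/4 - 4*cos(3*a)/27


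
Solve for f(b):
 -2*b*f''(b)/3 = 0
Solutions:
 f(b) = C1 + C2*b


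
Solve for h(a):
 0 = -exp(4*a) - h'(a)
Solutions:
 h(a) = C1 - exp(4*a)/4


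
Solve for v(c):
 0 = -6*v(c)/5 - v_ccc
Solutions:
 v(c) = C3*exp(-5^(2/3)*6^(1/3)*c/5) + (C1*sin(2^(1/3)*3^(5/6)*5^(2/3)*c/10) + C2*cos(2^(1/3)*3^(5/6)*5^(2/3)*c/10))*exp(5^(2/3)*6^(1/3)*c/10)


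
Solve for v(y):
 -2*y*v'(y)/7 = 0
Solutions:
 v(y) = C1


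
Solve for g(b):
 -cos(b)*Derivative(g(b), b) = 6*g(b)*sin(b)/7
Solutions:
 g(b) = C1*cos(b)^(6/7)


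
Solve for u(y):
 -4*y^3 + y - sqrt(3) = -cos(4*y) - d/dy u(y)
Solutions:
 u(y) = C1 + y^4 - y^2/2 + sqrt(3)*y - sin(4*y)/4


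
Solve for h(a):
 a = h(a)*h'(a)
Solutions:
 h(a) = -sqrt(C1 + a^2)
 h(a) = sqrt(C1 + a^2)


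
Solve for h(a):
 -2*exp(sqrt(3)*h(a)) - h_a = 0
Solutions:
 h(a) = sqrt(3)*(2*log(1/(C1 + 2*a)) - log(3))/6


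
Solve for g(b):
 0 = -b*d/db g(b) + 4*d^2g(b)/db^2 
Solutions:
 g(b) = C1 + C2*erfi(sqrt(2)*b/4)


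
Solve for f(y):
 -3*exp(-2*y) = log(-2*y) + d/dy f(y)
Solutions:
 f(y) = C1 - y*log(-y) + y*(1 - log(2)) + 3*exp(-2*y)/2


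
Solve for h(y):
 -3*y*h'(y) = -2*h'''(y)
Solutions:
 h(y) = C1 + Integral(C2*airyai(2^(2/3)*3^(1/3)*y/2) + C3*airybi(2^(2/3)*3^(1/3)*y/2), y)


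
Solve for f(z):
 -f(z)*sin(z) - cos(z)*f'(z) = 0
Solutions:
 f(z) = C1*cos(z)


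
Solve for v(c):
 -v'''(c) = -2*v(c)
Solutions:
 v(c) = C3*exp(2^(1/3)*c) + (C1*sin(2^(1/3)*sqrt(3)*c/2) + C2*cos(2^(1/3)*sqrt(3)*c/2))*exp(-2^(1/3)*c/2)


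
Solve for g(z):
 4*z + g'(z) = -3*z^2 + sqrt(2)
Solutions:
 g(z) = C1 - z^3 - 2*z^2 + sqrt(2)*z


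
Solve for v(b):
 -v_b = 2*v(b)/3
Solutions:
 v(b) = C1*exp(-2*b/3)


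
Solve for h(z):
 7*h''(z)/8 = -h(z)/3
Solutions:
 h(z) = C1*sin(2*sqrt(42)*z/21) + C2*cos(2*sqrt(42)*z/21)


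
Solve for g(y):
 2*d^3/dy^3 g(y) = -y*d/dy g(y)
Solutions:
 g(y) = C1 + Integral(C2*airyai(-2^(2/3)*y/2) + C3*airybi(-2^(2/3)*y/2), y)


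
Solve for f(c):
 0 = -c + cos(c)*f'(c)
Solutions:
 f(c) = C1 + Integral(c/cos(c), c)


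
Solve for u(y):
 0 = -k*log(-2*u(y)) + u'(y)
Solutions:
 Integral(1/(log(-_y) + log(2)), (_y, u(y))) = C1 + k*y


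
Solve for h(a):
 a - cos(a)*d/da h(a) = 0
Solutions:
 h(a) = C1 + Integral(a/cos(a), a)


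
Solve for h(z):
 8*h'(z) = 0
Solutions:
 h(z) = C1


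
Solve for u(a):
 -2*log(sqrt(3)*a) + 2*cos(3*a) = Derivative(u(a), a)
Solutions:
 u(a) = C1 - 2*a*log(a) - a*log(3) + 2*a + 2*sin(3*a)/3


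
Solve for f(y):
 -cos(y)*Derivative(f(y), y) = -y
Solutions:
 f(y) = C1 + Integral(y/cos(y), y)


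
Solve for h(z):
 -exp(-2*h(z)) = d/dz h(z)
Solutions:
 h(z) = log(-sqrt(C1 - 2*z))
 h(z) = log(C1 - 2*z)/2


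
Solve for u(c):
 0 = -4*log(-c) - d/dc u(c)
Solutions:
 u(c) = C1 - 4*c*log(-c) + 4*c


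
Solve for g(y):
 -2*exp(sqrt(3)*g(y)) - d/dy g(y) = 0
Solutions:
 g(y) = sqrt(3)*(2*log(1/(C1 + 2*y)) - log(3))/6


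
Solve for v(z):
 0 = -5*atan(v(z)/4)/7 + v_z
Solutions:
 Integral(1/atan(_y/4), (_y, v(z))) = C1 + 5*z/7


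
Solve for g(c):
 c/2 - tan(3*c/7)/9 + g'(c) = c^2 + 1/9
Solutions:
 g(c) = C1 + c^3/3 - c^2/4 + c/9 - 7*log(cos(3*c/7))/27


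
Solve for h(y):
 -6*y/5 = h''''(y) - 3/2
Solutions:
 h(y) = C1 + C2*y + C3*y^2 + C4*y^3 - y^5/100 + y^4/16


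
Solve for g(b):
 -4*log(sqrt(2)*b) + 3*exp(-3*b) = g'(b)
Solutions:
 g(b) = C1 - 4*b*log(b) + 2*b*(2 - log(2)) - exp(-3*b)


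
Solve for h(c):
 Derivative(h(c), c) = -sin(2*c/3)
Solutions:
 h(c) = C1 + 3*cos(2*c/3)/2


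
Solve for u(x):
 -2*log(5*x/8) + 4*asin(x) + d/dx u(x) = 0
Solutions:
 u(x) = C1 + 2*x*log(x) - 4*x*asin(x) - 6*x*log(2) - 2*x + 2*x*log(5) - 4*sqrt(1 - x^2)


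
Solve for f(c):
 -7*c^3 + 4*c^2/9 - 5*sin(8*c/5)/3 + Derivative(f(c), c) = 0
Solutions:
 f(c) = C1 + 7*c^4/4 - 4*c^3/27 - 25*cos(8*c/5)/24


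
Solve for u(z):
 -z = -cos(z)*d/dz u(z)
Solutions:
 u(z) = C1 + Integral(z/cos(z), z)


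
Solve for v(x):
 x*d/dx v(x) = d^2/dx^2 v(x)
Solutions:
 v(x) = C1 + C2*erfi(sqrt(2)*x/2)


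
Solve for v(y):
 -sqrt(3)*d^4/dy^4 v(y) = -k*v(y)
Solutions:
 v(y) = C1*exp(-3^(7/8)*k^(1/4)*y/3) + C2*exp(3^(7/8)*k^(1/4)*y/3) + C3*exp(-3^(7/8)*I*k^(1/4)*y/3) + C4*exp(3^(7/8)*I*k^(1/4)*y/3)


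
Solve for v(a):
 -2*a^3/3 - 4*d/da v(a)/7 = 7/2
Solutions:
 v(a) = C1 - 7*a^4/24 - 49*a/8


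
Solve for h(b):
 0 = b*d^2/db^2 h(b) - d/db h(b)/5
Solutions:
 h(b) = C1 + C2*b^(6/5)


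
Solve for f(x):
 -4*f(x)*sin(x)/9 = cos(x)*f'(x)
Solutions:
 f(x) = C1*cos(x)^(4/9)


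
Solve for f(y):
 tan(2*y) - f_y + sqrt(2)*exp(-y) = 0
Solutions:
 f(y) = C1 + log(tan(2*y)^2 + 1)/4 - sqrt(2)*exp(-y)


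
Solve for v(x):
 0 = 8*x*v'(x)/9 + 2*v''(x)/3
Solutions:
 v(x) = C1 + C2*erf(sqrt(6)*x/3)


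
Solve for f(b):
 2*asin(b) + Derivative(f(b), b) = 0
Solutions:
 f(b) = C1 - 2*b*asin(b) - 2*sqrt(1 - b^2)


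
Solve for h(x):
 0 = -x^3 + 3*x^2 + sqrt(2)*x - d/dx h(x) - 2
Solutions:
 h(x) = C1 - x^4/4 + x^3 + sqrt(2)*x^2/2 - 2*x


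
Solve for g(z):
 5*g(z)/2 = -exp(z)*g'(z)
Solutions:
 g(z) = C1*exp(5*exp(-z)/2)


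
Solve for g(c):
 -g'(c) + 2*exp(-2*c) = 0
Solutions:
 g(c) = C1 - exp(-2*c)


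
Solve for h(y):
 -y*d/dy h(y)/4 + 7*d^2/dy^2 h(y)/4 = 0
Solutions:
 h(y) = C1 + C2*erfi(sqrt(14)*y/14)


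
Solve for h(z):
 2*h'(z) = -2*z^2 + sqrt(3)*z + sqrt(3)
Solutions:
 h(z) = C1 - z^3/3 + sqrt(3)*z^2/4 + sqrt(3)*z/2


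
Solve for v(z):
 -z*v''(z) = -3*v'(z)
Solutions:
 v(z) = C1 + C2*z^4


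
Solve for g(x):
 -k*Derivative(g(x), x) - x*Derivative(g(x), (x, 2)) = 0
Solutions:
 g(x) = C1 + x^(1 - re(k))*(C2*sin(log(x)*Abs(im(k))) + C3*cos(log(x)*im(k)))


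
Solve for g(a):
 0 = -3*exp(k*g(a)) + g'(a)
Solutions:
 g(a) = Piecewise((log(-1/(C1*k + 3*a*k))/k, Ne(k, 0)), (nan, True))
 g(a) = Piecewise((C1 + 3*a, Eq(k, 0)), (nan, True))


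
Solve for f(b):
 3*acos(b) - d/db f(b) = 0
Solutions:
 f(b) = C1 + 3*b*acos(b) - 3*sqrt(1 - b^2)


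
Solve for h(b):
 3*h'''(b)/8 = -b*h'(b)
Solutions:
 h(b) = C1 + Integral(C2*airyai(-2*3^(2/3)*b/3) + C3*airybi(-2*3^(2/3)*b/3), b)


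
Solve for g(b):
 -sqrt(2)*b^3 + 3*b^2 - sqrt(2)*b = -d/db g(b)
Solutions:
 g(b) = C1 + sqrt(2)*b^4/4 - b^3 + sqrt(2)*b^2/2


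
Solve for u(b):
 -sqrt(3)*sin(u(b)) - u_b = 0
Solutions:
 u(b) = -acos((-C1 - exp(2*sqrt(3)*b))/(C1 - exp(2*sqrt(3)*b))) + 2*pi
 u(b) = acos((-C1 - exp(2*sqrt(3)*b))/(C1 - exp(2*sqrt(3)*b)))


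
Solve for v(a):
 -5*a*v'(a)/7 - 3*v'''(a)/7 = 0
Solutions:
 v(a) = C1 + Integral(C2*airyai(-3^(2/3)*5^(1/3)*a/3) + C3*airybi(-3^(2/3)*5^(1/3)*a/3), a)


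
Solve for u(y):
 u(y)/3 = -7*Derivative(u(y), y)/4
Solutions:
 u(y) = C1*exp(-4*y/21)


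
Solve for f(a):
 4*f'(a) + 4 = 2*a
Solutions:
 f(a) = C1 + a^2/4 - a


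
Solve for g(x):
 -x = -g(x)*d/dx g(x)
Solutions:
 g(x) = -sqrt(C1 + x^2)
 g(x) = sqrt(C1 + x^2)


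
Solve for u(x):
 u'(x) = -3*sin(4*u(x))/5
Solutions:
 3*x/5 + log(cos(4*u(x)) - 1)/8 - log(cos(4*u(x)) + 1)/8 = C1


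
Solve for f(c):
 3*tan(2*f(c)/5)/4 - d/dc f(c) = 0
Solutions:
 f(c) = -5*asin(C1*exp(3*c/10))/2 + 5*pi/2
 f(c) = 5*asin(C1*exp(3*c/10))/2


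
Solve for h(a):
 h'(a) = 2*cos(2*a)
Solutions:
 h(a) = C1 + sin(2*a)


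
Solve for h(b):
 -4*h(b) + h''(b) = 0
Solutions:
 h(b) = C1*exp(-2*b) + C2*exp(2*b)


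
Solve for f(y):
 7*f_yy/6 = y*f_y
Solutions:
 f(y) = C1 + C2*erfi(sqrt(21)*y/7)


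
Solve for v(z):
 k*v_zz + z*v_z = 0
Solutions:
 v(z) = C1 + C2*sqrt(k)*erf(sqrt(2)*z*sqrt(1/k)/2)


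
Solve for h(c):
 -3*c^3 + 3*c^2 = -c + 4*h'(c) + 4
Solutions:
 h(c) = C1 - 3*c^4/16 + c^3/4 + c^2/8 - c


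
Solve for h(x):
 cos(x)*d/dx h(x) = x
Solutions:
 h(x) = C1 + Integral(x/cos(x), x)


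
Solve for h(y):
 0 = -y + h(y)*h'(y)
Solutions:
 h(y) = -sqrt(C1 + y^2)
 h(y) = sqrt(C1 + y^2)


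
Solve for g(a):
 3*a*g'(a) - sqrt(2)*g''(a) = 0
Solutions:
 g(a) = C1 + C2*erfi(2^(1/4)*sqrt(3)*a/2)


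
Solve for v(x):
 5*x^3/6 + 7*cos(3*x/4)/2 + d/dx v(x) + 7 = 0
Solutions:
 v(x) = C1 - 5*x^4/24 - 7*x - 14*sin(3*x/4)/3


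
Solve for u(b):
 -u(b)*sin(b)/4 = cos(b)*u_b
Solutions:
 u(b) = C1*cos(b)^(1/4)


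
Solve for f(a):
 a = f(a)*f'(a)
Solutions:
 f(a) = -sqrt(C1 + a^2)
 f(a) = sqrt(C1 + a^2)


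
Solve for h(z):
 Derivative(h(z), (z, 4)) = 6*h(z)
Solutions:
 h(z) = C1*exp(-6^(1/4)*z) + C2*exp(6^(1/4)*z) + C3*sin(6^(1/4)*z) + C4*cos(6^(1/4)*z)


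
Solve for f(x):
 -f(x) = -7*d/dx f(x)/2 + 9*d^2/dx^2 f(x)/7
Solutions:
 f(x) = C1*exp(x*(49 - sqrt(1393))/36) + C2*exp(x*(sqrt(1393) + 49)/36)


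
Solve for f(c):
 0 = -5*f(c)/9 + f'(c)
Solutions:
 f(c) = C1*exp(5*c/9)


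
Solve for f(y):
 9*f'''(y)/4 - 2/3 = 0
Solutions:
 f(y) = C1 + C2*y + C3*y^2 + 4*y^3/81


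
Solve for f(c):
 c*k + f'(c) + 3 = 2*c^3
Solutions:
 f(c) = C1 + c^4/2 - c^2*k/2 - 3*c


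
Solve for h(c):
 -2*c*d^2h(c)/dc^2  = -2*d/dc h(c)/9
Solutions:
 h(c) = C1 + C2*c^(10/9)


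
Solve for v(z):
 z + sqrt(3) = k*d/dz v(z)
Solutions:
 v(z) = C1 + z^2/(2*k) + sqrt(3)*z/k


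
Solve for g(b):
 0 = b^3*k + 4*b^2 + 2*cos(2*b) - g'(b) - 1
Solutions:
 g(b) = C1 + b^4*k/4 + 4*b^3/3 - b + sin(2*b)


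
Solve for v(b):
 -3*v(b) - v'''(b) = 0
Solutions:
 v(b) = C3*exp(-3^(1/3)*b) + (C1*sin(3^(5/6)*b/2) + C2*cos(3^(5/6)*b/2))*exp(3^(1/3)*b/2)


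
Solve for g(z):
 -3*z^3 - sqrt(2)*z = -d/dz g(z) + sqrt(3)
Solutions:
 g(z) = C1 + 3*z^4/4 + sqrt(2)*z^2/2 + sqrt(3)*z


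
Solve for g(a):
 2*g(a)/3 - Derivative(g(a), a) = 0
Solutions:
 g(a) = C1*exp(2*a/3)


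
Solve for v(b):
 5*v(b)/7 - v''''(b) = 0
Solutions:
 v(b) = C1*exp(-5^(1/4)*7^(3/4)*b/7) + C2*exp(5^(1/4)*7^(3/4)*b/7) + C3*sin(5^(1/4)*7^(3/4)*b/7) + C4*cos(5^(1/4)*7^(3/4)*b/7)


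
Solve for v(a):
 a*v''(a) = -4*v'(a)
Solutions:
 v(a) = C1 + C2/a^3


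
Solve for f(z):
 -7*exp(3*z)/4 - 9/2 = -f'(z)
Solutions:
 f(z) = C1 + 9*z/2 + 7*exp(3*z)/12


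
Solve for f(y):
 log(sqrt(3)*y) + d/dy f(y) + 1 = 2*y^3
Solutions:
 f(y) = C1 + y^4/2 - y*log(y) - y*log(3)/2


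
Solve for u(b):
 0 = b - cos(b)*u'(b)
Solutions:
 u(b) = C1 + Integral(b/cos(b), b)


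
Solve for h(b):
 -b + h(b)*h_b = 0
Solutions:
 h(b) = -sqrt(C1 + b^2)
 h(b) = sqrt(C1 + b^2)


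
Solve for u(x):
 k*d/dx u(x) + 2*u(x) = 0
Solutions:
 u(x) = C1*exp(-2*x/k)


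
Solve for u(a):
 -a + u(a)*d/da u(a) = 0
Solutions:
 u(a) = -sqrt(C1 + a^2)
 u(a) = sqrt(C1 + a^2)


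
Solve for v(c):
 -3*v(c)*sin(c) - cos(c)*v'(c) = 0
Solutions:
 v(c) = C1*cos(c)^3


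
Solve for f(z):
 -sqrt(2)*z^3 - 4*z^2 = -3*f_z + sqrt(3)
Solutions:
 f(z) = C1 + sqrt(2)*z^4/12 + 4*z^3/9 + sqrt(3)*z/3


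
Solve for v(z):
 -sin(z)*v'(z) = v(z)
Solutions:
 v(z) = C1*sqrt(cos(z) + 1)/sqrt(cos(z) - 1)


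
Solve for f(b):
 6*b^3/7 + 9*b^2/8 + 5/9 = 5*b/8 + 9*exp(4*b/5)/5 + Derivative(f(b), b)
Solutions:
 f(b) = C1 + 3*b^4/14 + 3*b^3/8 - 5*b^2/16 + 5*b/9 - 9*exp(4*b/5)/4


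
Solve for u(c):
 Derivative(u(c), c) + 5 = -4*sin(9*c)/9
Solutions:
 u(c) = C1 - 5*c + 4*cos(9*c)/81


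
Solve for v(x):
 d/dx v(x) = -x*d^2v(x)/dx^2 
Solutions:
 v(x) = C1 + C2*log(x)


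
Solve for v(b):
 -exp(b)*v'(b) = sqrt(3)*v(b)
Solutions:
 v(b) = C1*exp(sqrt(3)*exp(-b))


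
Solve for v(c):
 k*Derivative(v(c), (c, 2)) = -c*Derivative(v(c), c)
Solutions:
 v(c) = C1 + C2*sqrt(k)*erf(sqrt(2)*c*sqrt(1/k)/2)


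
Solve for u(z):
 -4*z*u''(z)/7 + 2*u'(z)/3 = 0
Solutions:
 u(z) = C1 + C2*z^(13/6)


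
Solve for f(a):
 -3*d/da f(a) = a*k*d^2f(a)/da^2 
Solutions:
 f(a) = C1 + a^(((re(k) - 3)*re(k) + im(k)^2)/(re(k)^2 + im(k)^2))*(C2*sin(3*log(a)*Abs(im(k))/(re(k)^2 + im(k)^2)) + C3*cos(3*log(a)*im(k)/(re(k)^2 + im(k)^2)))


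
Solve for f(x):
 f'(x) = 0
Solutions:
 f(x) = C1


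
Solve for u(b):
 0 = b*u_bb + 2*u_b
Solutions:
 u(b) = C1 + C2/b


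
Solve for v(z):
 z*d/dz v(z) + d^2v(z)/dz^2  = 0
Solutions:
 v(z) = C1 + C2*erf(sqrt(2)*z/2)


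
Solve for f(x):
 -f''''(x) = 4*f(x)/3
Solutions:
 f(x) = (C1*sin(3^(3/4)*x/3) + C2*cos(3^(3/4)*x/3))*exp(-3^(3/4)*x/3) + (C3*sin(3^(3/4)*x/3) + C4*cos(3^(3/4)*x/3))*exp(3^(3/4)*x/3)


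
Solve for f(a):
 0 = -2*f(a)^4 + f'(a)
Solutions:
 f(a) = (-1/(C1 + 6*a))^(1/3)
 f(a) = (-1/(C1 + 2*a))^(1/3)*(-3^(2/3) - 3*3^(1/6)*I)/6
 f(a) = (-1/(C1 + 2*a))^(1/3)*(-3^(2/3) + 3*3^(1/6)*I)/6


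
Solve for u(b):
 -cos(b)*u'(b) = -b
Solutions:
 u(b) = C1 + Integral(b/cos(b), b)


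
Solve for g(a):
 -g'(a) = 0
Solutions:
 g(a) = C1


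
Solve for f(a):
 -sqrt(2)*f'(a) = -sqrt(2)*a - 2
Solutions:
 f(a) = C1 + a^2/2 + sqrt(2)*a


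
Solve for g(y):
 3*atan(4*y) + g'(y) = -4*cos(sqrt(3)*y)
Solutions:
 g(y) = C1 - 3*y*atan(4*y) + 3*log(16*y^2 + 1)/8 - 4*sqrt(3)*sin(sqrt(3)*y)/3


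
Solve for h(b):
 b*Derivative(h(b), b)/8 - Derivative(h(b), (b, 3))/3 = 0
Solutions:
 h(b) = C1 + Integral(C2*airyai(3^(1/3)*b/2) + C3*airybi(3^(1/3)*b/2), b)


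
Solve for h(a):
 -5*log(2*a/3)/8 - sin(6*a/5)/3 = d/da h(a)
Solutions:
 h(a) = C1 - 5*a*log(a)/8 - 5*a*log(2)/8 + 5*a/8 + 5*a*log(3)/8 + 5*cos(6*a/5)/18


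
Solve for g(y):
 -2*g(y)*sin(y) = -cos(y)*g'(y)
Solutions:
 g(y) = C1/cos(y)^2


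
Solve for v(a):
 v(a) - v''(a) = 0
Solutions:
 v(a) = C1*exp(-a) + C2*exp(a)


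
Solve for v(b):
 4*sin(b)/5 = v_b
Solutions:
 v(b) = C1 - 4*cos(b)/5


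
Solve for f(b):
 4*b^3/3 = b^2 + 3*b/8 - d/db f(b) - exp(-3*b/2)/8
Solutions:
 f(b) = C1 - b^4/3 + b^3/3 + 3*b^2/16 + exp(-3*b/2)/12


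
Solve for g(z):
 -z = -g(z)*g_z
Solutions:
 g(z) = -sqrt(C1 + z^2)
 g(z) = sqrt(C1 + z^2)


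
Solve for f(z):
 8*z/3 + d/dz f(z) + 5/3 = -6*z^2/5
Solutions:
 f(z) = C1 - 2*z^3/5 - 4*z^2/3 - 5*z/3


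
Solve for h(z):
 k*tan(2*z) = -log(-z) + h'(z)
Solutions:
 h(z) = C1 - k*log(cos(2*z))/2 + z*log(-z) - z


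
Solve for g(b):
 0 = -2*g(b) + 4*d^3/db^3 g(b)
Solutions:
 g(b) = C3*exp(2^(2/3)*b/2) + (C1*sin(2^(2/3)*sqrt(3)*b/4) + C2*cos(2^(2/3)*sqrt(3)*b/4))*exp(-2^(2/3)*b/4)


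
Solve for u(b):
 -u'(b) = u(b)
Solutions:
 u(b) = C1*exp(-b)


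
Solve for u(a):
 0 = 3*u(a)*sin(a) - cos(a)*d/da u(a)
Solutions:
 u(a) = C1/cos(a)^3


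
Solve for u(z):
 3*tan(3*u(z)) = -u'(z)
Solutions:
 u(z) = -asin(C1*exp(-9*z))/3 + pi/3
 u(z) = asin(C1*exp(-9*z))/3


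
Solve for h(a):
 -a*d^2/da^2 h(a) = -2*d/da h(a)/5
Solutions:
 h(a) = C1 + C2*a^(7/5)


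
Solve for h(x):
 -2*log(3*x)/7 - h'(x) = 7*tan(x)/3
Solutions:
 h(x) = C1 - 2*x*log(x)/7 - 2*x*log(3)/7 + 2*x/7 + 7*log(cos(x))/3


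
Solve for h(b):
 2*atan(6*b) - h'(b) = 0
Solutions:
 h(b) = C1 + 2*b*atan(6*b) - log(36*b^2 + 1)/6


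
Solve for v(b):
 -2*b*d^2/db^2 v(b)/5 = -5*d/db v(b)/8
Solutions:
 v(b) = C1 + C2*b^(41/16)


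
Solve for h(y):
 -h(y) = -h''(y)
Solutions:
 h(y) = C1*exp(-y) + C2*exp(y)


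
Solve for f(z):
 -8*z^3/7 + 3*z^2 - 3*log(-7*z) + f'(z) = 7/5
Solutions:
 f(z) = C1 + 2*z^4/7 - z^3 + 3*z*log(-z) + z*(-8/5 + 3*log(7))


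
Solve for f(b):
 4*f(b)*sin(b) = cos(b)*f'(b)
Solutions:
 f(b) = C1/cos(b)^4


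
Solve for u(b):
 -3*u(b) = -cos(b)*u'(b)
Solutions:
 u(b) = C1*(sin(b) + 1)^(3/2)/(sin(b) - 1)^(3/2)


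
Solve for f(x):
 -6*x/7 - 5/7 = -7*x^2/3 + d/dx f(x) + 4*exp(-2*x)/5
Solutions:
 f(x) = C1 + 7*x^3/9 - 3*x^2/7 - 5*x/7 + 2*exp(-2*x)/5


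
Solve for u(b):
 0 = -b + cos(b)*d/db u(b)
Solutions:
 u(b) = C1 + Integral(b/cos(b), b)


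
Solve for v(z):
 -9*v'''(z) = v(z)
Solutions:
 v(z) = C3*exp(-3^(1/3)*z/3) + (C1*sin(3^(5/6)*z/6) + C2*cos(3^(5/6)*z/6))*exp(3^(1/3)*z/6)


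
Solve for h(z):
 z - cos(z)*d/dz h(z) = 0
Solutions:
 h(z) = C1 + Integral(z/cos(z), z)


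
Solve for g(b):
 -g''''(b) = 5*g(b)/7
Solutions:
 g(b) = (C1*sin(sqrt(2)*5^(1/4)*7^(3/4)*b/14) + C2*cos(sqrt(2)*5^(1/4)*7^(3/4)*b/14))*exp(-sqrt(2)*5^(1/4)*7^(3/4)*b/14) + (C3*sin(sqrt(2)*5^(1/4)*7^(3/4)*b/14) + C4*cos(sqrt(2)*5^(1/4)*7^(3/4)*b/14))*exp(sqrt(2)*5^(1/4)*7^(3/4)*b/14)


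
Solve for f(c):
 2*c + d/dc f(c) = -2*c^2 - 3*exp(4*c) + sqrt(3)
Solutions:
 f(c) = C1 - 2*c^3/3 - c^2 + sqrt(3)*c - 3*exp(4*c)/4


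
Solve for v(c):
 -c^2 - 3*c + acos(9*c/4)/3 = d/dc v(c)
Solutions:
 v(c) = C1 - c^3/3 - 3*c^2/2 + c*acos(9*c/4)/3 - sqrt(16 - 81*c^2)/27


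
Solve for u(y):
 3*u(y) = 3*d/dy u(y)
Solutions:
 u(y) = C1*exp(y)


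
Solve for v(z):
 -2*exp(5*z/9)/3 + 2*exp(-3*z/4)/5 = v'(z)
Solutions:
 v(z) = C1 - 6*exp(5*z/9)/5 - 8*exp(-3*z/4)/15


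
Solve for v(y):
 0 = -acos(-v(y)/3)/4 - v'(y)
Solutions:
 Integral(1/acos(-_y/3), (_y, v(y))) = C1 - y/4


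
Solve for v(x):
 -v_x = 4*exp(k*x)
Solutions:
 v(x) = C1 - 4*exp(k*x)/k


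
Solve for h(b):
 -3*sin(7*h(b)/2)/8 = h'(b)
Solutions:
 3*b/8 + log(cos(7*h(b)/2) - 1)/7 - log(cos(7*h(b)/2) + 1)/7 = C1


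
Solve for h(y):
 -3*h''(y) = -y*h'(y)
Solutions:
 h(y) = C1 + C2*erfi(sqrt(6)*y/6)


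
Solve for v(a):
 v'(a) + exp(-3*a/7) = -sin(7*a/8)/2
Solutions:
 v(a) = C1 + 4*cos(7*a/8)/7 + 7*exp(-3*a/7)/3


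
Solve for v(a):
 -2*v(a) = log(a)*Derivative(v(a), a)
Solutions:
 v(a) = C1*exp(-2*li(a))


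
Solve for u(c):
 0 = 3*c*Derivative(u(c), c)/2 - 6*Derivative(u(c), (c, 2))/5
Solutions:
 u(c) = C1 + C2*erfi(sqrt(10)*c/4)


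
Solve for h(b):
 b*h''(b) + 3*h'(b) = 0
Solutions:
 h(b) = C1 + C2/b^2


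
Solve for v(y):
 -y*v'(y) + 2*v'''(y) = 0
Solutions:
 v(y) = C1 + Integral(C2*airyai(2^(2/3)*y/2) + C3*airybi(2^(2/3)*y/2), y)


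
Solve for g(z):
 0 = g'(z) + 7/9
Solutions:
 g(z) = C1 - 7*z/9


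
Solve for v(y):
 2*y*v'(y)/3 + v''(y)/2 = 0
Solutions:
 v(y) = C1 + C2*erf(sqrt(6)*y/3)


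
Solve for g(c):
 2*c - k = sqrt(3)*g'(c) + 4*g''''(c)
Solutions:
 g(c) = C1 + C4*exp(-2^(1/3)*3^(1/6)*c/2) + sqrt(3)*c^2/3 - sqrt(3)*c*k/3 + (C2*sin(2^(1/3)*3^(2/3)*c/4) + C3*cos(2^(1/3)*3^(2/3)*c/4))*exp(2^(1/3)*3^(1/6)*c/4)


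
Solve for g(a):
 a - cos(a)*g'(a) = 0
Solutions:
 g(a) = C1 + Integral(a/cos(a), a)


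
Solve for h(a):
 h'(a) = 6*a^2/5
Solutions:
 h(a) = C1 + 2*a^3/5


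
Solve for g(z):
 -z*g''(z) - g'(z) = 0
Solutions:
 g(z) = C1 + C2*log(z)


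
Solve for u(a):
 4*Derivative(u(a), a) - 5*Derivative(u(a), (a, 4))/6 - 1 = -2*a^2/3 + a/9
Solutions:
 u(a) = C1 + C4*exp(2*3^(1/3)*5^(2/3)*a/5) - a^3/18 + a^2/72 + a/4 + (C2*sin(3^(5/6)*5^(2/3)*a/5) + C3*cos(3^(5/6)*5^(2/3)*a/5))*exp(-3^(1/3)*5^(2/3)*a/5)


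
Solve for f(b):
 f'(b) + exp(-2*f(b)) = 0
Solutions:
 f(b) = log(-sqrt(C1 - 2*b))
 f(b) = log(C1 - 2*b)/2


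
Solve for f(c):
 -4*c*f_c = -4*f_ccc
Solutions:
 f(c) = C1 + Integral(C2*airyai(c) + C3*airybi(c), c)


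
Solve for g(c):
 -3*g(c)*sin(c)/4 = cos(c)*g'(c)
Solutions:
 g(c) = C1*cos(c)^(3/4)


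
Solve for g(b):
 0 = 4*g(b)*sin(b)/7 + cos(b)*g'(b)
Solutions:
 g(b) = C1*cos(b)^(4/7)


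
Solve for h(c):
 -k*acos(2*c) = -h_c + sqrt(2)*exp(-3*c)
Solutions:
 h(c) = C1 + c*k*acos(2*c) - k*sqrt(1 - 4*c^2)/2 - sqrt(2)*exp(-3*c)/3


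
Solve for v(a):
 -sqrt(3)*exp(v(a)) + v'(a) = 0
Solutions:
 v(a) = log(-1/(C1 + sqrt(3)*a))


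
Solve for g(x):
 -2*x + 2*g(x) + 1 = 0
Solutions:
 g(x) = x - 1/2


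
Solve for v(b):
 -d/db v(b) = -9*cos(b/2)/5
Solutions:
 v(b) = C1 + 18*sin(b/2)/5


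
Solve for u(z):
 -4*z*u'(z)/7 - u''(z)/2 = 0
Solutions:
 u(z) = C1 + C2*erf(2*sqrt(7)*z/7)


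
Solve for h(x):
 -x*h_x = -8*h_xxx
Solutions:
 h(x) = C1 + Integral(C2*airyai(x/2) + C3*airybi(x/2), x)


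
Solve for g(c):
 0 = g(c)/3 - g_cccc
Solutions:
 g(c) = C1*exp(-3^(3/4)*c/3) + C2*exp(3^(3/4)*c/3) + C3*sin(3^(3/4)*c/3) + C4*cos(3^(3/4)*c/3)


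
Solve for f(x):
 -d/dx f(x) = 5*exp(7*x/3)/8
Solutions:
 f(x) = C1 - 15*exp(7*x/3)/56


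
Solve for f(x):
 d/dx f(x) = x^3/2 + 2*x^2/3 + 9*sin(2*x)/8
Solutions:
 f(x) = C1 + x^4/8 + 2*x^3/9 - 9*cos(2*x)/16
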